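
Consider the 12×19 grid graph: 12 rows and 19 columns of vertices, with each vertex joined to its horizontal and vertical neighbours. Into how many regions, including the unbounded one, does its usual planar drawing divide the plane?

The grid has V = 12·19 = 228 vertices and E = 12·18 + 19·11 = 425 edges.
F = 2 − V + E = 2 − 228 + 425 = 199.

199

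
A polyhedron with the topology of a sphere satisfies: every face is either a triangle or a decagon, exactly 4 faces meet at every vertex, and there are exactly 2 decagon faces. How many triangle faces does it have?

Let x be the number of triangles; then F = 2 + x.
Edge–face incidences: 2E = 10·2 + 3·x = 20 + 3x.
Every vertex has degree 4, so 4V = 2E.
Euler: V − E + F = 2 ⇒ (2E)/4 − E + (2 + x) = 2.
Multiply by 8: 2·(2E) − 4·(2E) + 8·(2 + x) = 16, i.e. 16 + 8x − 2·(20 + 3x) = 16.
Collecting terms: 2x − 24 = 16, so 2x = 40, so x = 20.
Then 2E = 20 + 3·20 = 80, so E = 40, V = 2E/4 = 20, F = 2 + 20 = 22.

20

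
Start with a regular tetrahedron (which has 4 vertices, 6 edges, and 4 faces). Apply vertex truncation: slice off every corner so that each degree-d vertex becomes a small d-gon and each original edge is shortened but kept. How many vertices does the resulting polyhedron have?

12

Truncation replaces each original edge-end by a new vertex, so V′ = 2E = 12.
Each original edge survives, and each old vertex of degree d contributes d new edges; summing degrees gives Σd = 2E, so E′ = E + 2E = 3E = 18.
Each original face survives and each original vertex becomes one new face: F′ = F + V = 8.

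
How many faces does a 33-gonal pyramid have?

34

A pyramid on an n-gon base has one n-gon and n triangles: V = 33 + 1 = 34, E = 2·33 = 66, F = 33 + 1 = 34.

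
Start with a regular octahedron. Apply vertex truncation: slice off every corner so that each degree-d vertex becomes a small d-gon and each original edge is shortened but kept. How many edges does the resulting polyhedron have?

The base solid has V = 6, E = 12, F = 8.
Truncation replaces each original edge-end by a new vertex, so V′ = 2E = 24.
Each original edge survives, and each old vertex of degree d contributes d new edges; summing degrees gives Σd = 2E, so E′ = E + 2E = 3E = 36.
Each original face survives and each original vertex becomes one new face: F′ = F + V = 14.

36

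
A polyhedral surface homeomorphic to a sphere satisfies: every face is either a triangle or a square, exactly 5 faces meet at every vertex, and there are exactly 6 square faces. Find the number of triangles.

Let x be the number of triangles; then F = 6 + x.
Edge–face incidences: 2E = 4·6 + 3·x = 24 + 3x.
Every vertex has degree 5, so 5V = 2E.
Euler: V − E + F = 2 ⇒ (2E)/5 − E + (6 + x) = 2.
Multiply by 10: 2·(2E) − 5·(2E) + 10·(6 + x) = 20, i.e. 60 + 10x − 3·(24 + 3x) = 20.
Collecting terms: x − 12 = 20, so x = 32.
Then 2E = 24 + 3·32 = 120, so E = 60, V = 2E/5 = 24, F = 6 + 32 = 38.

32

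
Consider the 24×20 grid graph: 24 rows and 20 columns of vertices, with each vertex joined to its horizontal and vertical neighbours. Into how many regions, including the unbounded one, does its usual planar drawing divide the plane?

438

The grid has V = 24·20 = 480 vertices and E = 24·19 + 20·23 = 916 edges.
F = 2 − V + E = 2 − 480 + 916 = 438.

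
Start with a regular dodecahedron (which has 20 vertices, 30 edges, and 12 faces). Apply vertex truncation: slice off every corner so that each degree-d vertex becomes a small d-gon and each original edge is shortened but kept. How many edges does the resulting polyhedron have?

90

Truncation replaces each original edge-end by a new vertex, so V′ = 2E = 60.
Each original edge survives, and each old vertex of degree d contributes d new edges; summing degrees gives Σd = 2E, so E′ = E + 2E = 3E = 90.
Each original face survives and each original vertex becomes one new face: F′ = F + V = 32.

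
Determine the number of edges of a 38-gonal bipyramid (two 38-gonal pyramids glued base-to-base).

A bipyramid over an n-gon has 2n triangular faces and n + 2 vertices: V = 38 + 2 = 40, E = 3·38 = 114, F = 2·38 = 76.

114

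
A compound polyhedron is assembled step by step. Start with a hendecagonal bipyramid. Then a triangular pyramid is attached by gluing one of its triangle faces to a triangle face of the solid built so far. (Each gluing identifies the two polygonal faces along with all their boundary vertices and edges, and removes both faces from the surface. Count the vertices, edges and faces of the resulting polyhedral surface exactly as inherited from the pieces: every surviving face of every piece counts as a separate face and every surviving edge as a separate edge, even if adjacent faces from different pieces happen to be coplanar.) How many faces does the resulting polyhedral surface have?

24

A hendecagonal bipyramid: V=13, E=33, F=22.
Attach a triangular pyramid (V=4, E=6, F=4) along a 3-gon: merge 3 vertices and 3 edges, delete both glued faces → V=14, E=36, F=24.
Check: V − E + F = 14 − 36 + 24 = 2.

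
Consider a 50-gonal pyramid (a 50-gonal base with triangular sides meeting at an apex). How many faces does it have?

51

A pyramid on an n-gon base has one n-gon and n triangles: V = 50 + 1 = 51, E = 2·50 = 100, F = 50 + 1 = 51.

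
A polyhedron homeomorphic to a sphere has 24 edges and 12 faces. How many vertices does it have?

Here V − E + F = 2.
V = 2 + E − F = 2 + 24 − 12 = 14.

14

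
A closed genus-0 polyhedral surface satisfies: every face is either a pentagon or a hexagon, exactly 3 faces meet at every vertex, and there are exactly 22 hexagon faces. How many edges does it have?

Let x be the number of pentagons; then F = 22 + x.
Edge–face incidences: 2E = 6·22 + 5·x = 132 + 5x.
Every vertex has degree 3, so 3V = 2E.
Euler: V − E + F = 2 ⇒ (2E)/3 − E + (22 + x) = 2.
Multiply by 6: 2·(2E) − 3·(2E) + 6·(22 + x) = 12, i.e. 132 + 6x − (132 + 5x) = 12.
Collecting terms: x = 12.
Then 2E = 132 + 5·12 = 192, so E = 96, V = 2E/3 = 64, F = 22 + 12 = 34.

96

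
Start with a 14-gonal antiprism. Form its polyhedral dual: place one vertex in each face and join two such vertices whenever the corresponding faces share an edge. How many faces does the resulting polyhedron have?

28

The base solid has V = 28, E = 56, F = 30.
The dual swaps V and F and preserves E: V′ = F = 30, E′ = E = 56, F′ = V = 28.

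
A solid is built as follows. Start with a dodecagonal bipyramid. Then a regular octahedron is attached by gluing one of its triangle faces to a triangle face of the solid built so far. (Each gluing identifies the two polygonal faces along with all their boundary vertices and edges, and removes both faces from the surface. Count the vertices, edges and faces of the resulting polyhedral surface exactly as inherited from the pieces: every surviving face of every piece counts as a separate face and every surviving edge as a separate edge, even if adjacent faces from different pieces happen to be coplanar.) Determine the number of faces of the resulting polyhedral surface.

A dodecagonal bipyramid: V=14, E=36, F=24.
Attach a regular octahedron (V=6, E=12, F=8) along a 3-gon: merge 3 vertices and 3 edges, delete both glued faces → V=17, E=45, F=30.
Check: V − E + F = 17 − 45 + 30 = 2.

30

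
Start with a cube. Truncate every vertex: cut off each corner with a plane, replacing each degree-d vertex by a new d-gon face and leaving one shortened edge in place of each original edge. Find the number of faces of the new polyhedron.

The base solid has V = 8, E = 12, F = 6.
Truncation replaces each original edge-end by a new vertex, so V′ = 2E = 24.
Each original edge survives, and each old vertex of degree d contributes d new edges; summing degrees gives Σd = 2E, so E′ = E + 2E = 3E = 36.
Each original face survives and each original vertex becomes one new face: F′ = F + V = 14.

14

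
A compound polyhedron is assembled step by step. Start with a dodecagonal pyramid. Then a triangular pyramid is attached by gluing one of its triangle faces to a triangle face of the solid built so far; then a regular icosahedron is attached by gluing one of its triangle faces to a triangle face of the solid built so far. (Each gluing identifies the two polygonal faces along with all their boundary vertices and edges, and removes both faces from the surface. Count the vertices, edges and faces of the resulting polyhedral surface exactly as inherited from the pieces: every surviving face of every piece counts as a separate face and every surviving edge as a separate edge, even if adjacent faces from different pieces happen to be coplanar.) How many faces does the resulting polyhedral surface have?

A dodecagonal pyramid: V=13, E=24, F=13.
Attach a triangular pyramid (V=4, E=6, F=4) along a 3-gon: merge 3 vertices and 3 edges, delete both glued faces → V=14, E=27, F=15.
Attach a regular icosahedron (V=12, E=30, F=20) along a 3-gon: merge 3 vertices and 3 edges, delete both glued faces → V=23, E=54, F=33.
Check: V − E + F = 23 − 54 + 33 = 2.

33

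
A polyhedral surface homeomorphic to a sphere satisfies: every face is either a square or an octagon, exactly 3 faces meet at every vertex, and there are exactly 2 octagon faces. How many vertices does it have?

16

Let x be the number of squares; then F = 2 + x.
Edge–face incidences: 2E = 8·2 + 4·x = 16 + 4x.
Every vertex has degree 3, so 3V = 2E.
Euler: V − E + F = 2 ⇒ (2E)/3 − E + (2 + x) = 2.
Multiply by 6: 2·(2E) − 3·(2E) + 6·(2 + x) = 12, i.e. 12 + 6x − (16 + 4x) = 12.
Collecting terms: 2x − 4 = 12, so 2x = 16, so x = 8.
Then 2E = 16 + 4·8 = 48, so E = 24, V = 2E/3 = 16, F = 2 + 8 = 10.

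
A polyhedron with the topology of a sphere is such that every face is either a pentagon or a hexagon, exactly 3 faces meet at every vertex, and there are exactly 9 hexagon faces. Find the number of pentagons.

12

Let x be the number of pentagons; then F = 9 + x.
Edge–face incidences: 2E = 6·9 + 5·x = 54 + 5x.
Every vertex has degree 3, so 3V = 2E.
Euler: V − E + F = 2 ⇒ (2E)/3 − E + (9 + x) = 2.
Multiply by 6: 2·(2E) − 3·(2E) + 6·(9 + x) = 12, i.e. 54 + 6x − (54 + 5x) = 12.
Collecting terms: x = 12.
Then 2E = 54 + 5·12 = 114, so E = 57, V = 2E/3 = 38, F = 9 + 12 = 21.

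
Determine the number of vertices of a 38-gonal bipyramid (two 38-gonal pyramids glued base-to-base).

A bipyramid over an n-gon has 2n triangular faces and n + 2 vertices: V = 38 + 2 = 40, E = 3·38 = 114, F = 2·38 = 76.
Check: V − E + F = 40 − 114 + 76 = 2.

40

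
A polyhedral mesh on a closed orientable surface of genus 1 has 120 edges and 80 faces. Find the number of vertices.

40

For a closed orientable surface of genus 1, χ = 2 − 2·1 = 0.
V = 0 + E − F = 0 + 120 − 80 = 40.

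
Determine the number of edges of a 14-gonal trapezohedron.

The n-trapezohedron (dual of the n-antiprism) has V = 2·14 + 2 = 30, E = 4·14 = 56, F = 2·14 = 28.

56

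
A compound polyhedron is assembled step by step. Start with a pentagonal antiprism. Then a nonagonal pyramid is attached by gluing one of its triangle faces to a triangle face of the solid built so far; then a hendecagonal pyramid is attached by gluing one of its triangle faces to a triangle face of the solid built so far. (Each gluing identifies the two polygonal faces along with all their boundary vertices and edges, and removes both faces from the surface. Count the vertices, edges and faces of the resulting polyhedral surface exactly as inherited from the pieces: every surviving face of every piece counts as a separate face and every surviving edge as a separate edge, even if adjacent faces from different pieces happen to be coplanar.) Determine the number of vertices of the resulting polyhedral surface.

A pentagonal antiprism: V=10, E=20, F=12.
Attach a nonagonal pyramid (V=10, E=18, F=10) along a 3-gon: merge 3 vertices and 3 edges, delete both glued faces → V=17, E=35, F=20.
Attach a hendecagonal pyramid (V=12, E=22, F=12) along a 3-gon: merge 3 vertices and 3 edges, delete both glued faces → V=26, E=54, F=30.
Check: V − E + F = 26 − 54 + 30 = 2.

26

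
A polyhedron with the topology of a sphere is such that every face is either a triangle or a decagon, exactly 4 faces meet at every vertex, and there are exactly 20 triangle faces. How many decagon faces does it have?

2

Let x be the number of decagons; then F = 20 + x.
Edge–face incidences: 2E = 3·20 + 10·x = 60 + 10x.
Every vertex has degree 4, so 4V = 2E.
Euler: V − E + F = 2 ⇒ (2E)/4 − E + (20 + x) = 2.
Multiply by 8: 2·(2E) − 4·(2E) + 8·(20 + x) = 16, i.e. 160 + 8x − 2·(60 + 10x) = 16.
Collecting terms: −12x + 40 = 16, so −12x = −24, so x = 2.
Then 2E = 60 + 10·2 = 80, so E = 40, V = 2E/4 = 20, F = 20 + 2 = 22.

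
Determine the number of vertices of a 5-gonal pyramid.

A pyramid on an n-gon base has one n-gon and n triangles: V = 5 + 1 = 6, E = 2·5 = 10, F = 5 + 1 = 6.

6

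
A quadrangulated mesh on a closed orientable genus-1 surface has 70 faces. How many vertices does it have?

χ = 2 − 2·1 = 0, and every face is a square so 4F = 2E.
E = 4·70/2 = 140. Then V = 0 + E − F = 0 + 140 − 70 = 70.

70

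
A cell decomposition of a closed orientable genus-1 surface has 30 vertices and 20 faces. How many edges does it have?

For a closed orientable surface of genus 1, χ = 2 − 2·1 = 0.
E = V + F − (0) = 30 + 20 − (0) = 50.

50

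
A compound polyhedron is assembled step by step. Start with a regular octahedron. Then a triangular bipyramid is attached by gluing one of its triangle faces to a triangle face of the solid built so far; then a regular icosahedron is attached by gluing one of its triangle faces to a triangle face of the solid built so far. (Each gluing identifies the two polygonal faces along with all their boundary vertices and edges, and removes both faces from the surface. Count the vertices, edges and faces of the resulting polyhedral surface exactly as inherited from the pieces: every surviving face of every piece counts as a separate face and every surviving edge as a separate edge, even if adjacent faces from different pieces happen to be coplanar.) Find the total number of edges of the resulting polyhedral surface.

A regular octahedron: V=6, E=12, F=8.
Attach a triangular bipyramid (V=5, E=9, F=6) along a 3-gon: merge 3 vertices and 3 edges, delete both glued faces → V=8, E=18, F=12.
Attach a regular icosahedron (V=12, E=30, F=20) along a 3-gon: merge 3 vertices and 3 edges, delete both glued faces → V=17, E=45, F=30.
Check: V − E + F = 17 − 45 + 30 = 2.

45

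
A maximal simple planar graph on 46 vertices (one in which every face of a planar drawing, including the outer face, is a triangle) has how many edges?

132

In a plane triangulation 3F = 2E and V − E + F = 2, so E = 3V − 6 = 3·46 − 6 = 132.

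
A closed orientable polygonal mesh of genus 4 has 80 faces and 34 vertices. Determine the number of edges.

For a closed orientable surface of genus 4, χ = 2 − 2·4 = -6.
E = V + F − (-6) = 34 + 80 − (-6) = 120.

120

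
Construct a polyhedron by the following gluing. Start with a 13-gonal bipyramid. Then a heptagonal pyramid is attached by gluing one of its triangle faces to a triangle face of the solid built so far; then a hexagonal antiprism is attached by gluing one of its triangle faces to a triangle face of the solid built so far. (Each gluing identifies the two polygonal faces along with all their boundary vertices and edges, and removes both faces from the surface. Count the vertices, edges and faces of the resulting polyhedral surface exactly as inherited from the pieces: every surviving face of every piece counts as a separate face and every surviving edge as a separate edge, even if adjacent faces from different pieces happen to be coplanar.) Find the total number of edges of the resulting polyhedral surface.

A 13-gonal bipyramid: V=15, E=39, F=26.
Attach a heptagonal pyramid (V=8, E=14, F=8) along a 3-gon: merge 3 vertices and 3 edges, delete both glued faces → V=20, E=50, F=32.
Attach a hexagonal antiprism (V=12, E=24, F=14) along a 3-gon: merge 3 vertices and 3 edges, delete both glued faces → V=29, E=71, F=44.
Check: V − E + F = 29 − 71 + 44 = 2.

71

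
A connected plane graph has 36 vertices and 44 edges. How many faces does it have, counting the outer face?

Euler's formula for a connected plane graph: V − E + F = 2, so F = 2 − 36 + 44 = 10.

10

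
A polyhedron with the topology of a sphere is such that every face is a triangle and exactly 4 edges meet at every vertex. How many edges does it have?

12

Each face has 3 edges and each edge borders two faces, so 2E = 3F.
Each vertex has degree 4, so 4V = 2E and hence V = 3F/4.
Euler: V − E + F = 2 ⇒ (3F/4) − (3F/2) + F = 2.
Multiply by 8: (6 − 12 + 8)F = 16, i.e. 2F = 16.
So F = 8, E = 3·8/2 = 12, V = 3·8/4 = 6.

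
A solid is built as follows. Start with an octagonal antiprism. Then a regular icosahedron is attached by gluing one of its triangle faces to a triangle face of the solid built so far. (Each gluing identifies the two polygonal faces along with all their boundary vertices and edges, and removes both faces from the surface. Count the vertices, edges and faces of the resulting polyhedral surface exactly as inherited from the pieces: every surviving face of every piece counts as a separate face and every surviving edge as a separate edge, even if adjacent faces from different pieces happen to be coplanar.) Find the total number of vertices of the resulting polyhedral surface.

An octagonal antiprism: V=16, E=32, F=18.
Attach a regular icosahedron (V=12, E=30, F=20) along a 3-gon: merge 3 vertices and 3 edges, delete both glued faces → V=25, E=59, F=36.
Check: V − E + F = 25 − 59 + 36 = 2.

25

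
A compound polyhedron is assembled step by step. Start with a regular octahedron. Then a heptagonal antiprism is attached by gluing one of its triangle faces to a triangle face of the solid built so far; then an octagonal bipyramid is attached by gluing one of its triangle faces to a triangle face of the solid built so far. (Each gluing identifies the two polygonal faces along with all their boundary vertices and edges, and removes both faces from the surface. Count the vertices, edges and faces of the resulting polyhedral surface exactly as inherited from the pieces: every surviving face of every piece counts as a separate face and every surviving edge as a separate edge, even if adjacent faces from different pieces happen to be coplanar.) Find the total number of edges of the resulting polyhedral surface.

58

A regular octahedron: V=6, E=12, F=8.
Attach a heptagonal antiprism (V=14, E=28, F=16) along a 3-gon: merge 3 vertices and 3 edges, delete both glued faces → V=17, E=37, F=22.
Attach an octagonal bipyramid (V=10, E=24, F=16) along a 3-gon: merge 3 vertices and 3 edges, delete both glued faces → V=24, E=58, F=36.
Check: V − E + F = 24 − 58 + 36 = 2.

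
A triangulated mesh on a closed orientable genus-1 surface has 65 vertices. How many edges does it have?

χ = 2 − 2·1 = 0, and every face is a triangle so 3F = 2E.
V − E + F = 0 with E = 3F/2 gives 65 − (3/2 − 1)·F = 0, so F = 130 and E = 195.

195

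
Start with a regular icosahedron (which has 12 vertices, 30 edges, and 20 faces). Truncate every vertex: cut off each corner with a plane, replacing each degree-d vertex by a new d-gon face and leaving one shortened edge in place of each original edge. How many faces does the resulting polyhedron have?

Truncation replaces each original edge-end by a new vertex, so V′ = 2E = 60.
Each original edge survives, and each old vertex of degree d contributes d new edges; summing degrees gives Σd = 2E, so E′ = E + 2E = 3E = 90.
Each original face survives and each original vertex becomes one new face: F′ = F + V = 32.

32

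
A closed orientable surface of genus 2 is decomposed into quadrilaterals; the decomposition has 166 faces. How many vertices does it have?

χ = 2 − 2·2 = -2, and every face is a square so 4F = 2E.
E = 4·166/2 = 332. Then V = -2 + E − F = -2 + 332 − 166 = 164.

164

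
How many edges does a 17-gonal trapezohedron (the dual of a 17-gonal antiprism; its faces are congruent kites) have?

68

The n-trapezohedron (dual of the n-antiprism) has V = 2·17 + 2 = 36, E = 4·17 = 68, F = 2·17 = 34.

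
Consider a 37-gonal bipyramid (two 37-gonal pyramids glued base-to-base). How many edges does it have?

111

A bipyramid over an n-gon has 2n triangular faces and n + 2 vertices: V = 37 + 2 = 39, E = 3·37 = 111, F = 2·37 = 74.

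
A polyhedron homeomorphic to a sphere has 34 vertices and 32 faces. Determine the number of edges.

Here V − E + F = 2.
E = V + F − (2) = 34 + 32 − (2) = 64.

64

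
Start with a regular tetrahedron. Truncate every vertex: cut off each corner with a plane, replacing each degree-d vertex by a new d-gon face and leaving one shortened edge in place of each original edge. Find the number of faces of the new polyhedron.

8

The base solid has V = 4, E = 6, F = 4.
Truncation replaces each original edge-end by a new vertex, so V′ = 2E = 12.
Each original edge survives, and each old vertex of degree d contributes d new edges; summing degrees gives Σd = 2E, so E′ = E + 2E = 3E = 18.
Each original face survives and each original vertex becomes one new face: F′ = F + V = 8.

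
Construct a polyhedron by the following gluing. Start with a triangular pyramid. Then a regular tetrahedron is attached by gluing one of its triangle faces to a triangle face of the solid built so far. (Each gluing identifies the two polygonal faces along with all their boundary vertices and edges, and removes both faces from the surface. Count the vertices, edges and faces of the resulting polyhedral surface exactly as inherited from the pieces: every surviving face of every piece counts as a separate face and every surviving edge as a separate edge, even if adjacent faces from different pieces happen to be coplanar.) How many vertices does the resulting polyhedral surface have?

A triangular pyramid: V=4, E=6, F=4.
Attach a regular tetrahedron (V=4, E=6, F=4) along a 3-gon: merge 3 vertices and 3 edges, delete both glued faces → V=5, E=9, F=6.
Check: V − E + F = 5 − 9 + 6 = 2.

5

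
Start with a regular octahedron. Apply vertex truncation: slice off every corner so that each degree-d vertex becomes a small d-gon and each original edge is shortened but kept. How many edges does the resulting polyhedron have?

The base solid has V = 6, E = 12, F = 8.
Truncation replaces each original edge-end by a new vertex, so V′ = 2E = 24.
Each original edge survives, and each old vertex of degree d contributes d new edges; summing degrees gives Σd = 2E, so E′ = E + 2E = 3E = 36.
Each original face survives and each original vertex becomes one new face: F′ = F + V = 14.

36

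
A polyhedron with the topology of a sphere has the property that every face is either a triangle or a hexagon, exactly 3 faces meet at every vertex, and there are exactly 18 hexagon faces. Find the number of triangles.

Let x be the number of triangles; then F = 18 + x.
Edge–face incidences: 2E = 6·18 + 3·x = 108 + 3x.
Every vertex has degree 3, so 3V = 2E.
Euler: V − E + F = 2 ⇒ (2E)/3 − E + (18 + x) = 2.
Multiply by 6: 2·(2E) − 3·(2E) + 6·(18 + x) = 12, i.e. 108 + 6x − (108 + 3x) = 12.
Collecting terms: 3x = 12, so x = 4.
Then 2E = 108 + 3·4 = 120, so E = 60, V = 2E/3 = 40, F = 18 + 4 = 22.

4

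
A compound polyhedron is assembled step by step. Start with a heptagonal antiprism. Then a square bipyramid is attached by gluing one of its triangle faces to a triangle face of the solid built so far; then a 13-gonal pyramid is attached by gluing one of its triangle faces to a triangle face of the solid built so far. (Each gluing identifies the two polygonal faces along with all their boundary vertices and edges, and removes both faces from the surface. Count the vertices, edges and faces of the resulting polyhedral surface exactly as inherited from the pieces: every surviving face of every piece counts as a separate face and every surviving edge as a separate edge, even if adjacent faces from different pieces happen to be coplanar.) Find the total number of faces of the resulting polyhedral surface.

A heptagonal antiprism: V=14, E=28, F=16.
Attach a square bipyramid (V=6, E=12, F=8) along a 3-gon: merge 3 vertices and 3 edges, delete both glued faces → V=17, E=37, F=22.
Attach a 13-gonal pyramid (V=14, E=26, F=14) along a 3-gon: merge 3 vertices and 3 edges, delete both glued faces → V=28, E=60, F=34.
Check: V − E + F = 28 − 60 + 34 = 2.

34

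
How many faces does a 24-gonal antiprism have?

An antiprism on an n-gon has two n-gon caps and 2n triangles: V = 2·24 = 48, E = 4·24 = 96, F = 2·24 + 2 = 50.

50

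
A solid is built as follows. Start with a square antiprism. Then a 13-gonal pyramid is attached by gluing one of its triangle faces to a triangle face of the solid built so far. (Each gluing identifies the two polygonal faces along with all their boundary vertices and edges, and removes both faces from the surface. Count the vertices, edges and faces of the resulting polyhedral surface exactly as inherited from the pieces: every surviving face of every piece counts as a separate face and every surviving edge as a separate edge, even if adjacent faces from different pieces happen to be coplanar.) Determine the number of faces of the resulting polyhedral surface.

22

A square antiprism: V=8, E=16, F=10.
Attach a 13-gonal pyramid (V=14, E=26, F=14) along a 3-gon: merge 3 vertices and 3 edges, delete both glued faces → V=19, E=39, F=22.
Check: V − E + F = 19 − 39 + 22 = 2.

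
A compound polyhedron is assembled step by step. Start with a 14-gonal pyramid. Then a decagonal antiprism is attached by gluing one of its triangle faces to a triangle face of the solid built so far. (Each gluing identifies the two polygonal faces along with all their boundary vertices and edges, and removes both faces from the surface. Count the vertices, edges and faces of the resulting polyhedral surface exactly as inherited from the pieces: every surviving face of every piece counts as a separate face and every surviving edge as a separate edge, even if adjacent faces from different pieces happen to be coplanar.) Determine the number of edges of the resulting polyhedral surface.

A 14-gonal pyramid: V=15, E=28, F=15.
Attach a decagonal antiprism (V=20, E=40, F=22) along a 3-gon: merge 3 vertices and 3 edges, delete both glued faces → V=32, E=65, F=35.
Check: V − E + F = 32 − 65 + 35 = 2.

65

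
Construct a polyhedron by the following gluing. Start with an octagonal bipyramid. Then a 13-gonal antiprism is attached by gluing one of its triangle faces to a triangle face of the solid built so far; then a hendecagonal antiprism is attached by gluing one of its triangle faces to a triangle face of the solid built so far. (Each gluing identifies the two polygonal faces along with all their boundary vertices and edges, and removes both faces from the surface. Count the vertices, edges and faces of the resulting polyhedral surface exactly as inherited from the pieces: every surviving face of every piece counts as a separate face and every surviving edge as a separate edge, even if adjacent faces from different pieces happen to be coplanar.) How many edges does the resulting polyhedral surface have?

114

An octagonal bipyramid: V=10, E=24, F=16.
Attach a 13-gonal antiprism (V=26, E=52, F=28) along a 3-gon: merge 3 vertices and 3 edges, delete both glued faces → V=33, E=73, F=42.
Attach a hendecagonal antiprism (V=22, E=44, F=24) along a 3-gon: merge 3 vertices and 3 edges, delete both glued faces → V=52, E=114, F=64.
Check: V − E + F = 52 − 114 + 64 = 2.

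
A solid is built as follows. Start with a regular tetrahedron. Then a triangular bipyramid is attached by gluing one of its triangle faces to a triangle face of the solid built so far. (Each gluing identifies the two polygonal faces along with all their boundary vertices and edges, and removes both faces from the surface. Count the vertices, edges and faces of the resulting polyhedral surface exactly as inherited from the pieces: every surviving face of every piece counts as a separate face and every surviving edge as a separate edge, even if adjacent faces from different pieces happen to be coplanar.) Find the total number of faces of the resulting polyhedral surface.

8

A regular tetrahedron: V=4, E=6, F=4.
Attach a triangular bipyramid (V=5, E=9, F=6) along a 3-gon: merge 3 vertices and 3 edges, delete both glued faces → V=6, E=12, F=8.
Check: V − E + F = 6 − 12 + 8 = 2.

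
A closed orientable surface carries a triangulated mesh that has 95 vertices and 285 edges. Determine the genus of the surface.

Every face is a triangle and each edge borders two faces, so 3F = 2·285, giving F = 190.
χ = V − E + F = 95 − 285 + 190 = 0.
For a closed orientable surface χ = 2 − 2g, so g = (2 − (0))/2 = 1.

1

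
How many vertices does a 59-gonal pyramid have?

A pyramid on an n-gon base has one n-gon and n triangles: V = 59 + 1 = 60, E = 2·59 = 118, F = 59 + 1 = 60.

60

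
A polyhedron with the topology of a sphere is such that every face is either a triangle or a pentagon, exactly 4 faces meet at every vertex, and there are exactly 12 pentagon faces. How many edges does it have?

Let x be the number of triangles; then F = 12 + x.
Edge–face incidences: 2E = 5·12 + 3·x = 60 + 3x.
Every vertex has degree 4, so 4V = 2E.
Euler: V − E + F = 2 ⇒ (2E)/4 − E + (12 + x) = 2.
Multiply by 8: 2·(2E) − 4·(2E) + 8·(12 + x) = 16, i.e. 96 + 8x − 2·(60 + 3x) = 16.
Collecting terms: 2x − 24 = 16, so 2x = 40, so x = 20.
Then 2E = 60 + 3·20 = 120, so E = 60, V = 2E/4 = 30, F = 12 + 20 = 32.

60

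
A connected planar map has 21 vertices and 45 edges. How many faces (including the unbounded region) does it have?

Euler's formula for a connected plane graph: V − E + F = 2, so F = 2 − 21 + 45 = 26.

26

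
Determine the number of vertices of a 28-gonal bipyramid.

30

A bipyramid over an n-gon has 2n triangular faces and n + 2 vertices: V = 28 + 2 = 30, E = 3·28 = 84, F = 2·28 = 56.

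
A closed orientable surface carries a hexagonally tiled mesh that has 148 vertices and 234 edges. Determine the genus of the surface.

Every face is a hexagon and each edge borders two faces, so 6F = 2·234, giving F = 78.
χ = V − E + F = 148 − 234 + 78 = -8.
For a closed orientable surface χ = 2 − 2g, so g = (2 − (-8))/2 = 5.

5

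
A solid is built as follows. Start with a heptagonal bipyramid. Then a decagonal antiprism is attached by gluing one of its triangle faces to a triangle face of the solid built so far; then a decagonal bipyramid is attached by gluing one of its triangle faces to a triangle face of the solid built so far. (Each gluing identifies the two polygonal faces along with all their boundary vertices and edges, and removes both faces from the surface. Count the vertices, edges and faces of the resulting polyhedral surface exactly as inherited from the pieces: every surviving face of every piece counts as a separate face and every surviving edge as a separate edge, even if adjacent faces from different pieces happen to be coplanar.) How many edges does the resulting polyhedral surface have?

85

A heptagonal bipyramid: V=9, E=21, F=14.
Attach a decagonal antiprism (V=20, E=40, F=22) along a 3-gon: merge 3 vertices and 3 edges, delete both glued faces → V=26, E=58, F=34.
Attach a decagonal bipyramid (V=12, E=30, F=20) along a 3-gon: merge 3 vertices and 3 edges, delete both glued faces → V=35, E=85, F=52.
Check: V − E + F = 35 − 85 + 52 = 2.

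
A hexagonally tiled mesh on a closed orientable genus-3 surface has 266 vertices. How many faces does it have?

χ = 2 − 2·3 = -4, and every face is a hexagon so 6F = 2E.
V − E + F = -4 with E = 6F/2 gives 266 − (6/2 − 1)·F = -4, so F = 135 and E = 405.

135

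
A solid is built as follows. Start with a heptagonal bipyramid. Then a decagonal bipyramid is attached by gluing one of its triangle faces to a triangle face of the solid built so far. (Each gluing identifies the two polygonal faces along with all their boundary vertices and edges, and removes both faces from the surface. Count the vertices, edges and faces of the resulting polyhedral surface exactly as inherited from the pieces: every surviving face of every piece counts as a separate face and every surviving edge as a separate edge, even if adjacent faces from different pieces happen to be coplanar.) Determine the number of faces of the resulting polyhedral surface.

32

A heptagonal bipyramid: V=9, E=21, F=14.
Attach a decagonal bipyramid (V=12, E=30, F=20) along a 3-gon: merge 3 vertices and 3 edges, delete both glued faces → V=18, E=48, F=32.
Check: V − E + F = 18 − 48 + 32 = 2.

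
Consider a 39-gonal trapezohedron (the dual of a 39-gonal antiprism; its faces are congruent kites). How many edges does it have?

156

The n-trapezohedron (dual of the n-antiprism) has V = 2·39 + 2 = 80, E = 4·39 = 156, F = 2·39 = 78.
Check: V − E + F = 80 − 156 + 78 = 2.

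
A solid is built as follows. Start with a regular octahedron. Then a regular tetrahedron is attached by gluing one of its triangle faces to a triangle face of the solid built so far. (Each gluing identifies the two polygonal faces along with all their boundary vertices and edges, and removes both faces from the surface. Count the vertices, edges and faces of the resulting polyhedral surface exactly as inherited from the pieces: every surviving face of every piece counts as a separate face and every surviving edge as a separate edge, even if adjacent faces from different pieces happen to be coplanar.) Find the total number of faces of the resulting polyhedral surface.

10

A regular octahedron: V=6, E=12, F=8.
Attach a regular tetrahedron (V=4, E=6, F=4) along a 3-gon: merge 3 vertices and 3 edges, delete both glued faces → V=7, E=15, F=10.
Check: V − E + F = 7 − 15 + 10 = 2.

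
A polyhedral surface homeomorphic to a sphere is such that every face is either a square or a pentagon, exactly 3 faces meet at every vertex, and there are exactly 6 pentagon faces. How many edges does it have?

Let x be the number of squares; then F = 6 + x.
Edge–face incidences: 2E = 5·6 + 4·x = 30 + 4x.
Every vertex has degree 3, so 3V = 2E.
Euler: V − E + F = 2 ⇒ (2E)/3 − E + (6 + x) = 2.
Multiply by 6: 2·(2E) − 3·(2E) + 6·(6 + x) = 12, i.e. 36 + 6x − (30 + 4x) = 12.
Collecting terms: 2x + 6 = 12, so 2x = 6, so x = 3.
Then 2E = 30 + 4·3 = 42, so E = 21, V = 2E/3 = 14, F = 6 + 3 = 9.

21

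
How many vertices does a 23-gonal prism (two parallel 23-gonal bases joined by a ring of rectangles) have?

46

A prism on an n-gon has two n-gon bases and n rectangular sides: V = 2·23 = 46, E = 3·23 = 69, F = 23 + 2 = 25.
Check: V − E + F = 46 − 69 + 25 = 2.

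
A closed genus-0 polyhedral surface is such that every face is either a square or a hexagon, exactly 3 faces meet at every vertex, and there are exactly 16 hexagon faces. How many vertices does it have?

Let x be the number of squares; then F = 16 + x.
Edge–face incidences: 2E = 6·16 + 4·x = 96 + 4x.
Every vertex has degree 3, so 3V = 2E.
Euler: V − E + F = 2 ⇒ (2E)/3 − E + (16 + x) = 2.
Multiply by 6: 2·(2E) − 3·(2E) + 6·(16 + x) = 12, i.e. 96 + 6x − (96 + 4x) = 12.
Collecting terms: 2x = 12, so x = 6.
Then 2E = 96 + 4·6 = 120, so E = 60, V = 2E/3 = 40, F = 16 + 6 = 22.

40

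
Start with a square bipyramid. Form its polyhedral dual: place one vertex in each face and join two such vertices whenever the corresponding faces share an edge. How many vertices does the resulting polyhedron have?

8

The base solid has V = 6, E = 12, F = 8.
The dual swaps V and F and preserves E: V′ = F = 8, E′ = E = 12, F′ = V = 6.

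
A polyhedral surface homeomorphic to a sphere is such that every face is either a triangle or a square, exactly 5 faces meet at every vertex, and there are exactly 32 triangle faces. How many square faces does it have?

Let x be the number of squares; then F = 32 + x.
Edge–face incidences: 2E = 3·32 + 4·x = 96 + 4x.
Every vertex has degree 5, so 5V = 2E.
Euler: V − E + F = 2 ⇒ (2E)/5 − E + (32 + x) = 2.
Multiply by 10: 2·(2E) − 5·(2E) + 10·(32 + x) = 20, i.e. 320 + 10x − 3·(96 + 4x) = 20.
Collecting terms: −2x + 32 = 20, so −2x = −12, so x = 6.
Then 2E = 96 + 4·6 = 120, so E = 60, V = 2E/5 = 24, F = 32 + 6 = 38.

6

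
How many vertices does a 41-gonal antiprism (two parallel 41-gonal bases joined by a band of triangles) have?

An antiprism on an n-gon has two n-gon caps and 2n triangles: V = 2·41 = 82, E = 4·41 = 164, F = 2·41 + 2 = 84.

82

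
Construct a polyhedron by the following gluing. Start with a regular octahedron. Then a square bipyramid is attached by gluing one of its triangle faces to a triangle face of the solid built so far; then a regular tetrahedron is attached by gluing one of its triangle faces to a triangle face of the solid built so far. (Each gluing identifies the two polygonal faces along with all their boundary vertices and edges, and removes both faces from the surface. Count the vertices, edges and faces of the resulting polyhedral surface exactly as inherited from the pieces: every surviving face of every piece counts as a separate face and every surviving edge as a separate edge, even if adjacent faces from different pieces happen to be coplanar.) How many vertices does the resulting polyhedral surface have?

A regular octahedron: V=6, E=12, F=8.
Attach a square bipyramid (V=6, E=12, F=8) along a 3-gon: merge 3 vertices and 3 edges, delete both glued faces → V=9, E=21, F=14.
Attach a regular tetrahedron (V=4, E=6, F=4) along a 3-gon: merge 3 vertices and 3 edges, delete both glued faces → V=10, E=24, F=16.
Check: V − E + F = 10 − 24 + 16 = 2.

10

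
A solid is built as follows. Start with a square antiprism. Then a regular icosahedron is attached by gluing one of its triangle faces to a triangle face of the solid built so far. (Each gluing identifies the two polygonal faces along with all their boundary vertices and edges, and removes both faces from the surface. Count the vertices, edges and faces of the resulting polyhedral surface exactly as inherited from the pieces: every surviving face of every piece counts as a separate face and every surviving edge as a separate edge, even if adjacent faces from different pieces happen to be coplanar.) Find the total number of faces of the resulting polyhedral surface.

28

A square antiprism: V=8, E=16, F=10.
Attach a regular icosahedron (V=12, E=30, F=20) along a 3-gon: merge 3 vertices and 3 edges, delete both glued faces → V=17, E=43, F=28.
Check: V − E + F = 17 − 43 + 28 = 2.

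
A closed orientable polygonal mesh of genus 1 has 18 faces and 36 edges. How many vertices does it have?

For a closed orientable surface of genus 1, χ = 2 − 2·1 = 0.
V = 0 + E − F = 0 + 36 − 18 = 18.

18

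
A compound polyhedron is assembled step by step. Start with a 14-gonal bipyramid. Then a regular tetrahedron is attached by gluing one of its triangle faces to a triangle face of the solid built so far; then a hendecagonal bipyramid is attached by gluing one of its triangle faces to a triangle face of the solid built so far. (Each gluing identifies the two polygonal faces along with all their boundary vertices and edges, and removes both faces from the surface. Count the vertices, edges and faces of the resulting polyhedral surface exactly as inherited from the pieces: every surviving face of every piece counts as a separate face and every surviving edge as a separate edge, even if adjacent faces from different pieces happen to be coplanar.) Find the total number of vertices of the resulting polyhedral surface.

A 14-gonal bipyramid: V=16, E=42, F=28.
Attach a regular tetrahedron (V=4, E=6, F=4) along a 3-gon: merge 3 vertices and 3 edges, delete both glued faces → V=17, E=45, F=30.
Attach a hendecagonal bipyramid (V=13, E=33, F=22) along a 3-gon: merge 3 vertices and 3 edges, delete both glued faces → V=27, E=75, F=50.
Check: V − E + F = 27 − 75 + 50 = 2.

27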